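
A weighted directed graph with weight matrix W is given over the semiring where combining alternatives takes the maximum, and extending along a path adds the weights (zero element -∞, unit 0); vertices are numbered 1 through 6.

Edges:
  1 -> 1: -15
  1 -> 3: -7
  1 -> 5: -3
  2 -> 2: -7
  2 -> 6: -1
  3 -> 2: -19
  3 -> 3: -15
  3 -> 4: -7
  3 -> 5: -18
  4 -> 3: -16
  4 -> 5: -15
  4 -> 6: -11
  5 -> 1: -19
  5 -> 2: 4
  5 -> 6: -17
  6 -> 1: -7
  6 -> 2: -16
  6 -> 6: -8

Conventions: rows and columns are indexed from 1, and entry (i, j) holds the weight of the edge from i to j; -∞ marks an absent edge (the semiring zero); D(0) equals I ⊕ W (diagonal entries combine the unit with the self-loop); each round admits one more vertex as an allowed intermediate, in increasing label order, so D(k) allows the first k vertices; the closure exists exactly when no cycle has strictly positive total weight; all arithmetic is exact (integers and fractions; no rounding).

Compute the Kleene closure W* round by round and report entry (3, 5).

D(0):
  [0, -∞, -7, -∞, -3, -∞]
  [-∞, 0, -∞, -∞, -∞, -1]
  [-∞, -19, 0, -7, -18, -∞]
  [-∞, -∞, -16, 0, -15, -11]
  [-19, 4, -∞, -∞, 0, -17]
  [-7, -16, -∞, -∞, -∞, 0]
D(1):
  [0, -∞, -7, -∞, -3, -∞]
  [-∞, 0, -∞, -∞, -∞, -1]
  [-∞, -19, 0, -7, -18, -∞]
  [-∞, -∞, -16, 0, -15, -11]
  [-19, 4, -26, -∞, 0, -17]
  [-7, -16, -14, -∞, -10, 0]
D(2):
  [0, -∞, -7, -∞, -3, -∞]
  [-∞, 0, -∞, -∞, -∞, -1]
  [-∞, -19, 0, -7, -18, -20]
  [-∞, -∞, -16, 0, -15, -11]
  [-19, 4, -26, -∞, 0, 3]
  [-7, -16, -14, -∞, -10, 0]
D(3):
  [0, -26, -7, -14, -3, -27]
  [-∞, 0, -∞, -∞, -∞, -1]
  [-∞, -19, 0, -7, -18, -20]
  [-∞, -35, -16, 0, -15, -11]
  [-19, 4, -26, -33, 0, 3]
  [-7, -16, -14, -21, -10, 0]
D(4):
  [0, -26, -7, -14, -3, -25]
  [-∞, 0, -∞, -∞, -∞, -1]
  [-∞, -19, 0, -7, -18, -18]
  [-∞, -35, -16, 0, -15, -11]
  [-19, 4, -26, -33, 0, 3]
  [-7, -16, -14, -21, -10, 0]
D(5):
  [0, 1, -7, -14, -3, 0]
  [-∞, 0, -∞, -∞, -∞, -1]
  [-37, -14, 0, -7, -18, -15]
  [-34, -11, -16, 0, -15, -11]
  [-19, 4, -26, -33, 0, 3]
  [-7, -6, -14, -21, -10, 0]
D(6):
  [0, 1, -7, -14, -3, 0]
  [-8, 0, -15, -22, -11, -1]
  [-22, -14, 0, -7, -18, -15]
  [-18, -11, -16, 0, -15, -11]
  [-4, 4, -11, -18, 0, 3]
  [-7, -6, -14, -21, -10, 0]
Answer: W*[3][5] = -18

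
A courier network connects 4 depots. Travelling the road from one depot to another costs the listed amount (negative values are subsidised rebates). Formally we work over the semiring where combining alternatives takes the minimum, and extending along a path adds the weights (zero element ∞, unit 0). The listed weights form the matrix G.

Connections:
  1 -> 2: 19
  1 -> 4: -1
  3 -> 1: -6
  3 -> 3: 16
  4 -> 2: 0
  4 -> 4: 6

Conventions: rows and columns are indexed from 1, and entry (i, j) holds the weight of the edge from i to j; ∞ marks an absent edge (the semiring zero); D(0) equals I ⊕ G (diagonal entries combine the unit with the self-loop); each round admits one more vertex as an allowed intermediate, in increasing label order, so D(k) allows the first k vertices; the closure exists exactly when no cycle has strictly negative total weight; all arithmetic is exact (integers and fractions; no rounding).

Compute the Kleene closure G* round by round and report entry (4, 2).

D(0):
  [0, 19, ∞, -1]
  [∞, 0, ∞, ∞]
  [-6, ∞, 0, ∞]
  [∞, 0, ∞, 0]
D(1):
  [0, 19, ∞, -1]
  [∞, 0, ∞, ∞]
  [-6, 13, 0, -7]
  [∞, 0, ∞, 0]
D(2):
  [0, 19, ∞, -1]
  [∞, 0, ∞, ∞]
  [-6, 13, 0, -7]
  [∞, 0, ∞, 0]
D(3):
  [0, 19, ∞, -1]
  [∞, 0, ∞, ∞]
  [-6, 13, 0, -7]
  [∞, 0, ∞, 0]
D(4):
  [0, -1, ∞, -1]
  [∞, 0, ∞, ∞]
  [-6, -7, 0, -7]
  [∞, 0, ∞, 0]
Answer: G*[4][2] = 0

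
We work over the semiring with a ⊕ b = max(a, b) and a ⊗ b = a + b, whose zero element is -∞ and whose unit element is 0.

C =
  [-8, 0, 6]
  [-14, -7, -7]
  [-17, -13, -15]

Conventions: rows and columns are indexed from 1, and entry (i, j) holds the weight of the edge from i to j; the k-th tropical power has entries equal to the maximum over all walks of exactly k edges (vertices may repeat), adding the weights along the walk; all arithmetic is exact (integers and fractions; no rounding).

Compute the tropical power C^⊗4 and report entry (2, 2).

C^⊗2:
  [-11, -7, -2]
  [-21, -14, -8]
  [-25, -17, -11]
C^⊗3:
  [-19, -11, -5]
  [-25, -21, -15]
  [-28, -24, -19]
C^⊗4:
  [-22, -18, -13]
  [-32, -25, -19]
  [-36, -28, -22]
Key observation: the optimum is the walk 2->1->3->1->2, with weight (-14) + 6 + (-17) + 0 = -25.
Optimal value attained by: walk 2->1->3->1->2.
Answer: (C^⊗4)[2][2] = -25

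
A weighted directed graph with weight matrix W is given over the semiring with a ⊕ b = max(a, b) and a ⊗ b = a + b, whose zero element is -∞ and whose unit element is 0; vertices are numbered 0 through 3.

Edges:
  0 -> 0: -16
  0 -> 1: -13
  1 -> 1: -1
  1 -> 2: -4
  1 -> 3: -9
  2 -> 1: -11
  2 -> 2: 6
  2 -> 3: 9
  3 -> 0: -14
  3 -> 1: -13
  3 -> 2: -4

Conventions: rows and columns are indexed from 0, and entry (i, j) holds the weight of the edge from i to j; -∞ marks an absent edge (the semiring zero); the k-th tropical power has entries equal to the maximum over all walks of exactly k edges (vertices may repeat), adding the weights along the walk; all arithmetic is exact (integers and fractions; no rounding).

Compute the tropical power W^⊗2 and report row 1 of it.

W^⊗2:
  [-32, -14, -17, -22]
  [-23, -2, 2, 5]
  [-5, -4, 12, 15]
  [-30, -14, 2, 5]
Answer: row 1 of W^⊗2 = [-23, -2, 2, 5]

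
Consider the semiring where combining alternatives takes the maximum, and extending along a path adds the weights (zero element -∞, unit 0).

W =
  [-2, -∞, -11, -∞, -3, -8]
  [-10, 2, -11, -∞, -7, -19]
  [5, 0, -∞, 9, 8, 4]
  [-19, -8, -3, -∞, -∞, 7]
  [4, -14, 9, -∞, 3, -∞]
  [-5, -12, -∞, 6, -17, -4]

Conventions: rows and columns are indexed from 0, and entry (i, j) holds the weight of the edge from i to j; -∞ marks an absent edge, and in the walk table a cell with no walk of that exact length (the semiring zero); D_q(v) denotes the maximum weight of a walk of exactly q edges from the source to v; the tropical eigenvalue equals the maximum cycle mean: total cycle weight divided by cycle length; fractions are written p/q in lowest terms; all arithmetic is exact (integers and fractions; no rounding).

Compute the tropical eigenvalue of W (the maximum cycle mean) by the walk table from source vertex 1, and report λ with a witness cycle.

q=0: [-∞, 0, -∞, -∞, -∞, -∞]
q=1: [-10, 2, -11, -∞, -7, -19]
q=2: [-3, 4, 2, -2, -3, -7]
q=3: [7, 6, 6, 11, 10, 6]
q=4: [14, 8, 19, 15, 14, 18]
q=5: [24, 19, 23, 28, 27, 23]
q=6: [31, 23, 36, 32, 31, 35]
Optimal cycle mean attained by: cycle 2->4->2, total 8 + 9, length 2.
Answer: λ = 17/2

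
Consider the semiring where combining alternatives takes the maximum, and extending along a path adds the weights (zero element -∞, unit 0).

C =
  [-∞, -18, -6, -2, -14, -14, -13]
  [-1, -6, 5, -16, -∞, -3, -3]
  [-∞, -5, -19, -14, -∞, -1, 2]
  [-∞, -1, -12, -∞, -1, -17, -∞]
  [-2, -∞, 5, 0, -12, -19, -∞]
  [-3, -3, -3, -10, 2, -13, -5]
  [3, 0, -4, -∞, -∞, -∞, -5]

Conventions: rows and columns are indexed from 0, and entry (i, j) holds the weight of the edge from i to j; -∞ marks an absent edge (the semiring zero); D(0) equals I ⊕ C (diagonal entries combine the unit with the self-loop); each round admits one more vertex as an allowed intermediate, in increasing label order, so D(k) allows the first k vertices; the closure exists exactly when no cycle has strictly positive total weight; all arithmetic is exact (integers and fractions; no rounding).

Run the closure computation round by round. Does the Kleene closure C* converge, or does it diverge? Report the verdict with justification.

D(0):
  [0, -18, -6, -2, -14, -14, -13]
  [-1, 0, 5, -16, -∞, -3, -3]
  [-∞, -5, 0, -14, -∞, -1, 2]
  [-∞, -1, -12, 0, -1, -17, -∞]
  [-2, -∞, 5, 0, 0, -19, -∞]
  [-3, -3, -3, -10, 2, 0, -5]
  [3, 0, -4, -∞, -∞, -∞, 0]
D(1):
  [0, -18, -6, -2, -14, -14, -13]
  [-1, 0, 5, -3, -15, -3, -3]
  [-∞, -5, 0, -14, -∞, -1, 2]
  [-∞, -1, -12, 0, -1, -17, -∞]
  [-2, -20, 5, 0, 0, -16, -15]
  [-3, -3, -3, -5, 2, 0, -5]
  [3, 0, -3, 1, -11, -11, 0]
D(2):
  [0, -18, -6, -2, -14, -14, -13]
  [-1, 0, 5, -3, -15, -3, -3]
  [-6, -5, 0, -8, -20, -1, 2]
  [-2, -1, 4, 0, -1, -4, -4]
  [-2, -20, 5, 0, 0, -16, -15]
  [-3, -3, 2, -5, 2, 0, -5]
  [3, 0, 5, 1, -11, -3, 0]
Detection: at round 3, diagonal entry (5, 5) turns strictly positive.
Key observation: the cycle 5->1->2->5 has total weight (-3) + 5 + (-1), which is strictly positive.
Answer: DIVERGES — positive cycle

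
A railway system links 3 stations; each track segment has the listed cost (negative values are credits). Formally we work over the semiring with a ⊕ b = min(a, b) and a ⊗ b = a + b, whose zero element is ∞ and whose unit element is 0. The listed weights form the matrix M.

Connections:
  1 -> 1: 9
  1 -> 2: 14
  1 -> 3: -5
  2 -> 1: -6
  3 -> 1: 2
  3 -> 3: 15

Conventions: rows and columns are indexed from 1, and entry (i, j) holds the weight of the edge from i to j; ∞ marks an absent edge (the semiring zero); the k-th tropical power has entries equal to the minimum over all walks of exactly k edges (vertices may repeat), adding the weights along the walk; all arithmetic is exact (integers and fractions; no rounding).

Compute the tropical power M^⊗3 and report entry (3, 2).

M^⊗2:
  [-3, 23, 4]
  [3, 8, -11]
  [11, 16, -3]
M^⊗3:
  [6, 11, -8]
  [-9, 17, -2]
  [-1, 25, 6]
Key observation: the optimum is the walk 3->1->1->2, with weight 2 + 9 + 14 = 25.
Optimal value attained by: walk 3->1->1->2.
Answer: (M^⊗3)[3][2] = 25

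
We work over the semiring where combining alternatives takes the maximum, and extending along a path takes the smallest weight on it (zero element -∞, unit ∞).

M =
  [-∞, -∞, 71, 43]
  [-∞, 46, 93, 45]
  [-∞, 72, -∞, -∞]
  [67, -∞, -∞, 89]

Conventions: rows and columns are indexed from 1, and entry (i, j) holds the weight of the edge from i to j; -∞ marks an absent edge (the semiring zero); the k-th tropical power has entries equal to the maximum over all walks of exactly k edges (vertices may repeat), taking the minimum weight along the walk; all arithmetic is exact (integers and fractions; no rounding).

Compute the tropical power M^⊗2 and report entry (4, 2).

M^⊗2:
  [43, 71, -∞, 43]
  [45, 72, 46, 45]
  [-∞, 46, 72, 45]
  [67, -∞, 67, 89]
Key observation: no walk of exactly 2 edges connects these vertices, so the entry is the semiring zero.
Answer: (M^⊗2)[4][2] = -∞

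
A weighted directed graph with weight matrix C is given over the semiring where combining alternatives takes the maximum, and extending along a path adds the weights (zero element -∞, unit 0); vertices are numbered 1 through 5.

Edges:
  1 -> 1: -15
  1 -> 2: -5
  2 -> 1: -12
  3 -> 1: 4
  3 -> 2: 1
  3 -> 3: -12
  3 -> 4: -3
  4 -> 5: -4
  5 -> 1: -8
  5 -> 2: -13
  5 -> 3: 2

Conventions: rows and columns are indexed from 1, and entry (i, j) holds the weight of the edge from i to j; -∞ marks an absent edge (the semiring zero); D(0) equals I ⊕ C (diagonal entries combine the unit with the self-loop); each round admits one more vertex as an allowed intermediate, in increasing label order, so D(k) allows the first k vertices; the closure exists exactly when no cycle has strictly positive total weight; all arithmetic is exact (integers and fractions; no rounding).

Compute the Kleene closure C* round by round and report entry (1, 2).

D(0):
  [0, -5, -∞, -∞, -∞]
  [-12, 0, -∞, -∞, -∞]
  [4, 1, 0, -3, -∞]
  [-∞, -∞, -∞, 0, -4]
  [-8, -13, 2, -∞, 0]
D(1):
  [0, -5, -∞, -∞, -∞]
  [-12, 0, -∞, -∞, -∞]
  [4, 1, 0, -3, -∞]
  [-∞, -∞, -∞, 0, -4]
  [-8, -13, 2, -∞, 0]
D(2):
  [0, -5, -∞, -∞, -∞]
  [-12, 0, -∞, -∞, -∞]
  [4, 1, 0, -3, -∞]
  [-∞, -∞, -∞, 0, -4]
  [-8, -13, 2, -∞, 0]
D(3):
  [0, -5, -∞, -∞, -∞]
  [-12, 0, -∞, -∞, -∞]
  [4, 1, 0, -3, -∞]
  [-∞, -∞, -∞, 0, -4]
  [6, 3, 2, -1, 0]
D(4):
  [0, -5, -∞, -∞, -∞]
  [-12, 0, -∞, -∞, -∞]
  [4, 1, 0, -3, -7]
  [-∞, -∞, -∞, 0, -4]
  [6, 3, 2, -1, 0]
D(5):
  [0, -5, -∞, -∞, -∞]
  [-12, 0, -∞, -∞, -∞]
  [4, 1, 0, -3, -7]
  [2, -1, -2, 0, -4]
  [6, 3, 2, -1, 0]
Answer: C*[1][2] = -5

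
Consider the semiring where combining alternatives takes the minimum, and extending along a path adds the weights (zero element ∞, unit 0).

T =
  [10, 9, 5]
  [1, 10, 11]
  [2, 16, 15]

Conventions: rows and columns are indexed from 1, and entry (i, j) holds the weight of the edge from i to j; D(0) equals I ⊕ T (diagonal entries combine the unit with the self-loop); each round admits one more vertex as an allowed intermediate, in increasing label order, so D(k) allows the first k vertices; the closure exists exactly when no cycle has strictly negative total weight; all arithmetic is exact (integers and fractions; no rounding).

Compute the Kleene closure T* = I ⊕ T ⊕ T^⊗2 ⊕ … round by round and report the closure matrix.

D(0):
  [0, 9, 5]
  [1, 0, 11]
  [2, 16, 0]
D(1):
  [0, 9, 5]
  [1, 0, 6]
  [2, 11, 0]
D(2):
  [0, 9, 5]
  [1, 0, 6]
  [2, 11, 0]
D(3):
  [0, 9, 5]
  [1, 0, 6]
  [2, 11, 0]
Answer: T* = [[0, 9, 5], [1, 0, 6], [2, 11, 0]]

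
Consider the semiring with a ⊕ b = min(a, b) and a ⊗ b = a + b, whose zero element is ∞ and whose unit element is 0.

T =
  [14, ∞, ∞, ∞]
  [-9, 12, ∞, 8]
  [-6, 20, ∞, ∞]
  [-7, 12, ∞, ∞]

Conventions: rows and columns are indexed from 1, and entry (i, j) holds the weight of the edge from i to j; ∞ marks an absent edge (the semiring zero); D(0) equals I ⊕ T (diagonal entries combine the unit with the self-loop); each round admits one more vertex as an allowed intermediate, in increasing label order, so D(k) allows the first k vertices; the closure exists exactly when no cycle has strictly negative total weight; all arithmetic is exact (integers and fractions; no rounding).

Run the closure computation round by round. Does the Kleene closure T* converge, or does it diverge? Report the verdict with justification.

D(0):
  [0, ∞, ∞, ∞]
  [-9, 0, ∞, 8]
  [-6, 20, 0, ∞]
  [-7, 12, ∞, 0]
D(1):
  [0, ∞, ∞, ∞]
  [-9, 0, ∞, 8]
  [-6, 20, 0, ∞]
  [-7, 12, ∞, 0]
D(2):
  [0, ∞, ∞, ∞]
  [-9, 0, ∞, 8]
  [-6, 20, 0, 28]
  [-7, 12, ∞, 0]
D(3):
  [0, ∞, ∞, ∞]
  [-9, 0, ∞, 8]
  [-6, 20, 0, 28]
  [-7, 12, ∞, 0]
D(4):
  [0, ∞, ∞, ∞]
  [-9, 0, ∞, 8]
  [-6, 20, 0, 28]
  [-7, 12, ∞, 0]
Key observation: every diagonal entry stays at the unit through all rounds, so no improving cycle exists.
Answer: CONVERGES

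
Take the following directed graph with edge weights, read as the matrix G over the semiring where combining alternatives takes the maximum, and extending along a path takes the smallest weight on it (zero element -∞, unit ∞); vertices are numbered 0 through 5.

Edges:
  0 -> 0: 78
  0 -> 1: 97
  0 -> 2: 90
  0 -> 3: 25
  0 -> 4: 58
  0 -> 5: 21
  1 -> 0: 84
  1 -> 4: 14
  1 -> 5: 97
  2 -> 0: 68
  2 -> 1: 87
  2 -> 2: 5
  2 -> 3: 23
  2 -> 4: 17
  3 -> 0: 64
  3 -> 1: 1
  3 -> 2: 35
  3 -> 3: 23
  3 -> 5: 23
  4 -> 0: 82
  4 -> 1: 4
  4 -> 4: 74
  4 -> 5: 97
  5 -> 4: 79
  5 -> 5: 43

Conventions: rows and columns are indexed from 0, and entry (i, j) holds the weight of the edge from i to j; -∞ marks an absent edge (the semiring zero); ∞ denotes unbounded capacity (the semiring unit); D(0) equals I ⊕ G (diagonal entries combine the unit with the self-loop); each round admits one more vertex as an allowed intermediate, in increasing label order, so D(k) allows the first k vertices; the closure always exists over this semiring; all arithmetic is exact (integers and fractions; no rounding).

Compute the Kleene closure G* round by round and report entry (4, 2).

D(0):
  [∞, 97, 90, 25, 58, 21]
  [84, ∞, -∞, -∞, 14, 97]
  [68, 87, ∞, 23, 17, -∞]
  [64, 1, 35, ∞, -∞, 23]
  [82, 4, -∞, -∞, ∞, 97]
  [-∞, -∞, -∞, -∞, 79, ∞]
D(1):
  [∞, 97, 90, 25, 58, 21]
  [84, ∞, 84, 25, 58, 97]
  [68, 87, ∞, 25, 58, 21]
  [64, 64, 64, ∞, 58, 23]
  [82, 82, 82, 25, ∞, 97]
  [-∞, -∞, -∞, -∞, 79, ∞]
D(2):
  [∞, 97, 90, 25, 58, 97]
  [84, ∞, 84, 25, 58, 97]
  [84, 87, ∞, 25, 58, 87]
  [64, 64, 64, ∞, 58, 64]
  [82, 82, 82, 25, ∞, 97]
  [-∞, -∞, -∞, -∞, 79, ∞]
D(3):
  [∞, 97, 90, 25, 58, 97]
  [84, ∞, 84, 25, 58, 97]
  [84, 87, ∞, 25, 58, 87]
  [64, 64, 64, ∞, 58, 64]
  [82, 82, 82, 25, ∞, 97]
  [-∞, -∞, -∞, -∞, 79, ∞]
D(4):
  [∞, 97, 90, 25, 58, 97]
  [84, ∞, 84, 25, 58, 97]
  [84, 87, ∞, 25, 58, 87]
  [64, 64, 64, ∞, 58, 64]
  [82, 82, 82, 25, ∞, 97]
  [-∞, -∞, -∞, -∞, 79, ∞]
D(5):
  [∞, 97, 90, 25, 58, 97]
  [84, ∞, 84, 25, 58, 97]
  [84, 87, ∞, 25, 58, 87]
  [64, 64, 64, ∞, 58, 64]
  [82, 82, 82, 25, ∞, 97]
  [79, 79, 79, 25, 79, ∞]
D(6):
  [∞, 97, 90, 25, 79, 97]
  [84, ∞, 84, 25, 79, 97]
  [84, 87, ∞, 25, 79, 87]
  [64, 64, 64, ∞, 64, 64]
  [82, 82, 82, 25, ∞, 97]
  [79, 79, 79, 25, 79, ∞]
Answer: G*[4][2] = 82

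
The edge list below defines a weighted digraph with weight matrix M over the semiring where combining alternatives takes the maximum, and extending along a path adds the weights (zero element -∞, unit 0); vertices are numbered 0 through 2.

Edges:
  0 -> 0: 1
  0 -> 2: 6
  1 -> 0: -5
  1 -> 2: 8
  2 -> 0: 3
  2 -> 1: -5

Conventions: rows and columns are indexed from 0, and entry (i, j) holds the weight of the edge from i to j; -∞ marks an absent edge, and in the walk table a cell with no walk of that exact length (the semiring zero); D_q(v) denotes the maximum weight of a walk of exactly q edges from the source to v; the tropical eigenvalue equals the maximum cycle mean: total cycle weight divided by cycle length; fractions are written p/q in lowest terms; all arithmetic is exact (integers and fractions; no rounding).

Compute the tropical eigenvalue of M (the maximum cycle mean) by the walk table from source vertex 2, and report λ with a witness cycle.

q=0: [-∞, -∞, 0]
q=1: [3, -5, -∞]
q=2: [4, -∞, 9]
q=3: [12, 4, 10]
Optimal cycle mean attained by: cycle 0->2->0, total 6 + 3, length 2.
Answer: λ = 9/2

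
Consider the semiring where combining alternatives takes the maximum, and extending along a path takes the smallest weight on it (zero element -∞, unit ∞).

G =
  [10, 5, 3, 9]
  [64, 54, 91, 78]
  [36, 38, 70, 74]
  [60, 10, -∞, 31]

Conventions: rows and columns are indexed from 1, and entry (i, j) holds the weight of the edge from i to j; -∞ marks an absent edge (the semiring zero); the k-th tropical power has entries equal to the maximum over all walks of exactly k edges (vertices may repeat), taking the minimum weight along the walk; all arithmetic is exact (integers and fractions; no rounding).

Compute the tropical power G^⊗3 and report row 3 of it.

G^⊗2:
  [10, 9, 5, 9]
  [60, 54, 70, 74]
  [60, 38, 70, 70]
  [31, 10, 10, 31]
G^⊗3:
  [10, 9, 9, 9]
  [60, 54, 70, 70]
  [60, 38, 70, 70]
  [31, 10, 10, 31]
Answer: row 3 of G^⊗3 = [60, 38, 70, 70]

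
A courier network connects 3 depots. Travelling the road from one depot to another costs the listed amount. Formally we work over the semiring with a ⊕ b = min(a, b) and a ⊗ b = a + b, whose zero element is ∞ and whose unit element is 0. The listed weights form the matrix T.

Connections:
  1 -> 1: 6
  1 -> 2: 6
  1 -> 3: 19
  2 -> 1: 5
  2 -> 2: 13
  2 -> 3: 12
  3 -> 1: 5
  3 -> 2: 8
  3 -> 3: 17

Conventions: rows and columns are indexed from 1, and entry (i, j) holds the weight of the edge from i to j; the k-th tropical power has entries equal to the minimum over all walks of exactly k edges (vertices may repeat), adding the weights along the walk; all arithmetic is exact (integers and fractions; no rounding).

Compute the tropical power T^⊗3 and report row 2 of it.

T^⊗2:
  [11, 12, 18]
  [11, 11, 24]
  [11, 11, 20]
T^⊗3:
  [17, 17, 24]
  [16, 17, 23]
  [16, 17, 23]
Answer: row 2 of T^⊗3 = [16, 17, 23]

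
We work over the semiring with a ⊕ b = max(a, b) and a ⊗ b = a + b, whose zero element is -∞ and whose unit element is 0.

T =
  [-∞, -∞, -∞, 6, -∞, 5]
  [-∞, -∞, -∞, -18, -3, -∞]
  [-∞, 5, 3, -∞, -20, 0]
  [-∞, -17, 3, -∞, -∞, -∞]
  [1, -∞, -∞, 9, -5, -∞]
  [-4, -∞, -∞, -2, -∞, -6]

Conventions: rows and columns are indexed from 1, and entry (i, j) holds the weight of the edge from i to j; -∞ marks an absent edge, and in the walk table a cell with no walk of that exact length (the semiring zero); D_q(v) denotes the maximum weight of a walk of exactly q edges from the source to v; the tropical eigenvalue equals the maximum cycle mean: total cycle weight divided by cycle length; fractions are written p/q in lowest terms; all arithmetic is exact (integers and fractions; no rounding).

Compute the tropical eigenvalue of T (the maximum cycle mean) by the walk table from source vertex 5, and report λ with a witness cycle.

q=0: [-∞, -∞, -∞, -∞, 0, -∞]
q=1: [1, -∞, -∞, 9, -5, -∞]
q=2: [-4, -8, 12, 7, -10, 6]
q=3: [2, 17, 15, 4, -8, 12]
q=4: [8, 20, 18, 10, 14, 15]
q=5: [15, 23, 21, 23, 17, 18]
q=6: [18, 26, 26, 26, 20, 21]
Optimal cycle mean attained by: cycle 2->5->4->3->2, total (-3) + 9 + 3 + 5, length 4.
Answer: λ = 7/2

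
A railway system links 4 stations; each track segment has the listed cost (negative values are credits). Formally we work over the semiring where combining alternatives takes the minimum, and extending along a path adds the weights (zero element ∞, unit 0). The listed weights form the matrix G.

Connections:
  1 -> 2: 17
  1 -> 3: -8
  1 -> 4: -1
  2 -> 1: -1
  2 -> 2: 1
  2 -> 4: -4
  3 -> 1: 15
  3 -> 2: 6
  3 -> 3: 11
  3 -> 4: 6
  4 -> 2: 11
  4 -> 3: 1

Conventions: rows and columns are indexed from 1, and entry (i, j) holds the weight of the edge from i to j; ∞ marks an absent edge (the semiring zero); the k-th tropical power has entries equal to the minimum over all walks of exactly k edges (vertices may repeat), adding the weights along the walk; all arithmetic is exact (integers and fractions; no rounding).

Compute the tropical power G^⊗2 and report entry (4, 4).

G^⊗2:
  [7, -2, 0, -2]
  [0, 2, -9, -3]
  [5, 7, 7, 2]
  [10, 7, 12, 7]
Key observation: the optimum is the walk 4->2->4, with weight 11 + (-4) = 7.
Optimal value attained by: walk 4->2->4.
Answer: (G^⊗2)[4][4] = 7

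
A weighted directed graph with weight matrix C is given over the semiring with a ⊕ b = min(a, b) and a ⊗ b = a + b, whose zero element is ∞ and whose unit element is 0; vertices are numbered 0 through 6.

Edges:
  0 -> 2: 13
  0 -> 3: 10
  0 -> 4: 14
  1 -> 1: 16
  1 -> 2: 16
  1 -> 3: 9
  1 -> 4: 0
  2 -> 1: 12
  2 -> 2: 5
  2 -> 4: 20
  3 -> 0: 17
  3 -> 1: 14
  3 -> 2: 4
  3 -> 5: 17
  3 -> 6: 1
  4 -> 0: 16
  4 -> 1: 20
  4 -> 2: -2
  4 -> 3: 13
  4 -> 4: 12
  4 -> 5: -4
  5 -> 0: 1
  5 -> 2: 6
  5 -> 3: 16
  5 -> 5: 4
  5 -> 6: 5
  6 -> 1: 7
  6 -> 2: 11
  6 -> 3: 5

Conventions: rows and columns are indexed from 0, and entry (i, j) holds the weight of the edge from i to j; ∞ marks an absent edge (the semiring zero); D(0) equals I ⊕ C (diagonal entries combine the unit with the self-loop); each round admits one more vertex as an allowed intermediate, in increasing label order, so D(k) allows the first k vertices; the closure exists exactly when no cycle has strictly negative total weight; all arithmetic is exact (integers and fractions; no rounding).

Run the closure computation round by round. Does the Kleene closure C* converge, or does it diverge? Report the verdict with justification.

D(0):
  [0, ∞, 13, 10, 14, ∞, ∞]
  [∞, 0, 16, 9, 0, ∞, ∞]
  [∞, 12, 0, ∞, 20, ∞, ∞]
  [17, 14, 4, 0, ∞, 17, 1]
  [16, 20, -2, 13, 0, -4, ∞]
  [1, ∞, 6, 16, ∞, 0, 5]
  [∞, 7, 11, 5, ∞, ∞, 0]
D(1):
  [0, ∞, 13, 10, 14, ∞, ∞]
  [∞, 0, 16, 9, 0, ∞, ∞]
  [∞, 12, 0, ∞, 20, ∞, ∞]
  [17, 14, 4, 0, 31, 17, 1]
  [16, 20, -2, 13, 0, -4, ∞]
  [1, ∞, 6, 11, 15, 0, 5]
  [∞, 7, 11, 5, ∞, ∞, 0]
D(2):
  [0, ∞, 13, 10, 14, ∞, ∞]
  [∞, 0, 16, 9, 0, ∞, ∞]
  [∞, 12, 0, 21, 12, ∞, ∞]
  [17, 14, 4, 0, 14, 17, 1]
  [16, 20, -2, 13, 0, -4, ∞]
  [1, ∞, 6, 11, 15, 0, 5]
  [∞, 7, 11, 5, 7, ∞, 0]
D(3):
  [0, 25, 13, 10, 14, ∞, ∞]
  [∞, 0, 16, 9, 0, ∞, ∞]
  [∞, 12, 0, 21, 12, ∞, ∞]
  [17, 14, 4, 0, 14, 17, 1]
  [16, 10, -2, 13, 0, -4, ∞]
  [1, 18, 6, 11, 15, 0, 5]
  [∞, 7, 11, 5, 7, ∞, 0]
D(4):
  [0, 24, 13, 10, 14, 27, 11]
  [26, 0, 13, 9, 0, 26, 10]
  [38, 12, 0, 21, 12, 38, 22]
  [17, 14, 4, 0, 14, 17, 1]
  [16, 10, -2, 13, 0, -4, 14]
  [1, 18, 6, 11, 15, 0, 5]
  [22, 7, 9, 5, 7, 22, 0]
D(5):
  [0, 24, 12, 10, 14, 10, 11]
  [16, 0, -2, 9, 0, -4, 10]
  [28, 12, 0, 21, 12, 8, 22]
  [17, 14, 4, 0, 14, 10, 1]
  [16, 10, -2, 13, 0, -4, 14]
  [1, 18, 6, 11, 15, 0, 5]
  [22, 7, 5, 5, 7, 3, 0]
D(6):
  [0, 24, 12, 10, 14, 10, 11]
  [-3, 0, -2, 7, 0, -4, 1]
  [9, 12, 0, 19, 12, 8, 13]
  [11, 14, 4, 0, 14, 10, 1]
  [-3, 10, -2, 7, 0, -4, 1]
  [1, 18, 6, 11, 15, 0, 5]
  [4, 7, 5, 5, 7, 3, 0]
D(7):
  [0, 18, 12, 10, 14, 10, 11]
  [-3, 0, -2, 6, 0, -4, 1]
  [9, 12, 0, 18, 12, 8, 13]
  [5, 8, 4, 0, 8, 4, 1]
  [-3, 8, -2, 6, 0, -4, 1]
  [1, 12, 6, 10, 12, 0, 5]
  [4, 7, 5, 5, 7, 3, 0]
Key observation: every diagonal entry stays at the unit through all rounds, so no improving cycle exists.
Answer: CONVERGES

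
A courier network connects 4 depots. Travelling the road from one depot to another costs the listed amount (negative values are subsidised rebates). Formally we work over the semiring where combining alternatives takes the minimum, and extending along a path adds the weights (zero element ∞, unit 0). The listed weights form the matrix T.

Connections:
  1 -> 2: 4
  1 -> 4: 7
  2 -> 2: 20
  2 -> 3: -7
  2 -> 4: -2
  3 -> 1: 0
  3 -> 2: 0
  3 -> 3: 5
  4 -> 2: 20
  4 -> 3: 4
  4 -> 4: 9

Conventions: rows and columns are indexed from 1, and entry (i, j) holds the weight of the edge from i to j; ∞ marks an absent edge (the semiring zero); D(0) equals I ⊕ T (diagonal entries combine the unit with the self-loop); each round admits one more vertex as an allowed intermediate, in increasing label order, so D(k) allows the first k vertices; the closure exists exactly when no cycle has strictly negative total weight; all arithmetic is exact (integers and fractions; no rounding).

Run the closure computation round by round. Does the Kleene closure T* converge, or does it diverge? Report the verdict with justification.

D(0):
  [0, 4, ∞, 7]
  [∞, 0, -7, -2]
  [0, 0, 0, ∞]
  [∞, 20, 4, 0]
D(1):
  [0, 4, ∞, 7]
  [∞, 0, -7, -2]
  [0, 0, 0, 7]
  [∞, 20, 4, 0]
Detection: at round 2, diagonal entry (3, 3) turns strictly negative.
Key observation: the cycle 3->1->2->3 has total weight 0 + 4 + (-7), which is strictly negative.
Answer: DIVERGES — negative cycle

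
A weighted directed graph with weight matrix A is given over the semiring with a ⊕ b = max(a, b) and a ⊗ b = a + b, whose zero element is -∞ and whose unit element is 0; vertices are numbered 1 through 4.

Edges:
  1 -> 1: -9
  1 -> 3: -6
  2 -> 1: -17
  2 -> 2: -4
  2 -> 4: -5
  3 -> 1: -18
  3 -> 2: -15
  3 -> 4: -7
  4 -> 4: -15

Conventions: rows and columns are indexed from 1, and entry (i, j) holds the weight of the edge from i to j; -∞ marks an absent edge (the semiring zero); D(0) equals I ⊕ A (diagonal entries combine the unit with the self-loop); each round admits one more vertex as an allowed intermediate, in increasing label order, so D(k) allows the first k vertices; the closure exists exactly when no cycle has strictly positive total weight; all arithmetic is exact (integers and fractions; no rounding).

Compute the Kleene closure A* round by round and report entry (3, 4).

D(0):
  [0, -∞, -6, -∞]
  [-17, 0, -∞, -5]
  [-18, -15, 0, -7]
  [-∞, -∞, -∞, 0]
D(1):
  [0, -∞, -6, -∞]
  [-17, 0, -23, -5]
  [-18, -15, 0, -7]
  [-∞, -∞, -∞, 0]
D(2):
  [0, -∞, -6, -∞]
  [-17, 0, -23, -5]
  [-18, -15, 0, -7]
  [-∞, -∞, -∞, 0]
D(3):
  [0, -21, -6, -13]
  [-17, 0, -23, -5]
  [-18, -15, 0, -7]
  [-∞, -∞, -∞, 0]
D(4):
  [0, -21, -6, -13]
  [-17, 0, -23, -5]
  [-18, -15, 0, -7]
  [-∞, -∞, -∞, 0]
Answer: A*[3][4] = -7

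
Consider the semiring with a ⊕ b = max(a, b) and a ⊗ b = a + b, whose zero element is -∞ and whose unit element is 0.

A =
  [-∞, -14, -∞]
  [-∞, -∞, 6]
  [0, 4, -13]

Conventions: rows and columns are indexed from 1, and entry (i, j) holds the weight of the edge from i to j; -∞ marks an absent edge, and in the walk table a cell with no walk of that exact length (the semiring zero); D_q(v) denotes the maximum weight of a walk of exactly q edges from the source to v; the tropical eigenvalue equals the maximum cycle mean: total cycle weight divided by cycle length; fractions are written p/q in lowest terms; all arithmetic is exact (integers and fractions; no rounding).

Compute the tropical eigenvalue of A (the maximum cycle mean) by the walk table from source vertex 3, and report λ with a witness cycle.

q=0: [-∞, -∞, 0]
q=1: [0, 4, -13]
q=2: [-13, -9, 10]
q=3: [10, 14, -3]
Optimal cycle mean attained by: cycle 2->3->2, total 6 + 4, length 2.
Answer: λ = 5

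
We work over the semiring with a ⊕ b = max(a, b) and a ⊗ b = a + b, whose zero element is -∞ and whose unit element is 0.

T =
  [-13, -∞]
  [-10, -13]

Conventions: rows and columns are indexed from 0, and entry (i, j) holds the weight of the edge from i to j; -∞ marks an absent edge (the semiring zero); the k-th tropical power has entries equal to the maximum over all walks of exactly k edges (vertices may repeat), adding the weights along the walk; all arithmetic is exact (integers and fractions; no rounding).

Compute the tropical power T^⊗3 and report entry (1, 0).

T^⊗2:
  [-26, -∞]
  [-23, -26]
T^⊗3:
  [-39, -∞]
  [-36, -39]
Key observation: the optimum is the walk 1->0->0->0, with weight (-10) + (-13) + (-13) = -36.
Optimal value attained by: walk 1->0->0->0.
Answer: (T^⊗3)[1][0] = -36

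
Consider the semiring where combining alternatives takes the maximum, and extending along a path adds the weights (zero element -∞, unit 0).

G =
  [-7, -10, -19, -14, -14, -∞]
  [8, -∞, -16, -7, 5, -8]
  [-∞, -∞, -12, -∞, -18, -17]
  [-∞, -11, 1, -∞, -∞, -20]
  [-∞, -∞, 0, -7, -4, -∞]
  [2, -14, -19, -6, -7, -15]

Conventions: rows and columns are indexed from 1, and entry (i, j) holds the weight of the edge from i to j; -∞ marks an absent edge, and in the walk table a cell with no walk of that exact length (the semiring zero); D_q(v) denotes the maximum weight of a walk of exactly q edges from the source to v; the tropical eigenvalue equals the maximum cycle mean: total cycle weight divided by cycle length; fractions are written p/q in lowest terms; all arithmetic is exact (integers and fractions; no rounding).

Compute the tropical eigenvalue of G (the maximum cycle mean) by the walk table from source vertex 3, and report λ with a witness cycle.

q=0: [-∞, -∞, 0, -∞, -∞, -∞]
q=1: [-∞, -∞, -12, -∞, -18, -17]
q=2: [-15, -31, -18, -23, -22, -29]
q=3: [-22, -25, -22, -29, -26, -35]
q=4: [-17, -32, -26, -32, -20, -33]
q=5: [-24, -27, -20, -27, -24, -40]
q=6: [-19, -34, -24, -31, -22, -35]
Optimal cycle mean attained by: cycle 1->2->1, total (-10) + 8, length 2.
Answer: λ = -1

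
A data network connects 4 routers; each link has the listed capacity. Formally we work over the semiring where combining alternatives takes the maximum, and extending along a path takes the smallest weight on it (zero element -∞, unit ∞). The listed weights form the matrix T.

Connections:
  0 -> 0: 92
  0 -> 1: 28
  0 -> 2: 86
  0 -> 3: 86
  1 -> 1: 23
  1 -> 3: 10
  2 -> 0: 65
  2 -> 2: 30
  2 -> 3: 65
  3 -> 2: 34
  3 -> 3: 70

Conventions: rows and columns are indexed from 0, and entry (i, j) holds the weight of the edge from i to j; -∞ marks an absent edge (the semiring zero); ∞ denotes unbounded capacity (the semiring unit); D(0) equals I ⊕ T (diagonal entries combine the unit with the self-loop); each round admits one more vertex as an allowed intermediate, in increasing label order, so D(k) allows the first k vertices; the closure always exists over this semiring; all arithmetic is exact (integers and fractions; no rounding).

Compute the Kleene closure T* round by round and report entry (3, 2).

D(0):
  [∞, 28, 86, 86]
  [-∞, ∞, -∞, 10]
  [65, -∞, ∞, 65]
  [-∞, -∞, 34, ∞]
D(1):
  [∞, 28, 86, 86]
  [-∞, ∞, -∞, 10]
  [65, 28, ∞, 65]
  [-∞, -∞, 34, ∞]
D(2):
  [∞, 28, 86, 86]
  [-∞, ∞, -∞, 10]
  [65, 28, ∞, 65]
  [-∞, -∞, 34, ∞]
D(3):
  [∞, 28, 86, 86]
  [-∞, ∞, -∞, 10]
  [65, 28, ∞, 65]
  [34, 28, 34, ∞]
D(4):
  [∞, 28, 86, 86]
  [10, ∞, 10, 10]
  [65, 28, ∞, 65]
  [34, 28, 34, ∞]
Answer: T*[3][2] = 34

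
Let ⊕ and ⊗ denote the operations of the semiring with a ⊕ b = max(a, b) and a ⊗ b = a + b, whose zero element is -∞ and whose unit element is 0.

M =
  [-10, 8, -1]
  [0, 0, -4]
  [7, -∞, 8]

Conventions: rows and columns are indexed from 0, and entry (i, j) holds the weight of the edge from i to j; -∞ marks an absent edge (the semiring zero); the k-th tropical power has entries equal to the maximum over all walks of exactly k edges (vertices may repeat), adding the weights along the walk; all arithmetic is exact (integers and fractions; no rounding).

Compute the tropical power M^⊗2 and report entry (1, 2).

M^⊗2:
  [8, 8, 7]
  [3, 8, 4]
  [15, 15, 16]
Key observation: the optimum is the walk 1->2->2, with weight (-4) + 8 = 4.
Optimal value attained by: walk 1->2->2.
Answer: (M^⊗2)[1][2] = 4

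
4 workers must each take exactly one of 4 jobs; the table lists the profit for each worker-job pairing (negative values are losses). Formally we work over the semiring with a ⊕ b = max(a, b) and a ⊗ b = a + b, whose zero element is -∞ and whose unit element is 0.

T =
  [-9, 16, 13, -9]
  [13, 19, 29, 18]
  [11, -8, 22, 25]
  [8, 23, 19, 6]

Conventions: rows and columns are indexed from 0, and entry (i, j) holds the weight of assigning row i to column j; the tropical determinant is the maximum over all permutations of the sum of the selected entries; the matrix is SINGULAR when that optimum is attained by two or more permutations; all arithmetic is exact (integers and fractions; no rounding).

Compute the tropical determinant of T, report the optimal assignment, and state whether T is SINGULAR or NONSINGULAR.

σ = (0, 1, 2, 3): (-9) + 19 + 22 + 6 = 38
σ = (0, 1, 3, 2): (-9) + 19 + 25 + 19 = 54
σ = (0, 2, 1, 3): (-9) + 29 + (-8) + 6 = 18
σ = (0, 2, 3, 1): (-9) + 29 + 25 + 23 = 68
σ = (0, 3, 1, 2): (-9) + 18 + (-8) + 19 = 20
σ = (0, 3, 2, 1): (-9) + 18 + 22 + 23 = 54
σ = (1, 0, 2, 3): 16 + 13 + 22 + 6 = 57
σ = (1, 0, 3, 2): 16 + 13 + 25 + 19 = 73
σ = (1, 2, 0, 3): 16 + 29 + 11 + 6 = 62
σ = (1, 2, 3, 0): 16 + 29 + 25 + 8 = 78
σ = (1, 3, 0, 2): 16 + 18 + 11 + 19 = 64
σ = (1, 3, 2, 0): 16 + 18 + 22 + 8 = 64
σ = (2, 0, 1, 3): 13 + 13 + (-8) + 6 = 24
σ = (2, 0, 3, 1): 13 + 13 + 25 + 23 = 74
σ = (2, 1, 0, 3): 13 + 19 + 11 + 6 = 49
σ = (2, 1, 3, 0): 13 + 19 + 25 + 8 = 65
σ = (2, 3, 0, 1): 13 + 18 + 11 + 23 = 65
σ = (2, 3, 1, 0): 13 + 18 + (-8) + 8 = 31
σ = (3, 0, 1, 2): (-9) + 13 + (-8) + 19 = 15
σ = (3, 0, 2, 1): (-9) + 13 + 22 + 23 = 49
σ = (3, 1, 0, 2): (-9) + 19 + 11 + 19 = 40
σ = (3, 1, 2, 0): (-9) + 19 + 22 + 8 = 40
σ = (3, 2, 0, 1): (-9) + 29 + 11 + 23 = 54
σ = (3, 2, 1, 0): (-9) + 29 + (-8) + 8 = 20
Optimal value attained by: σ = (1, 2, 3, 0).
Answer: det⊕(T) = 78; verdict: NONSINGULAR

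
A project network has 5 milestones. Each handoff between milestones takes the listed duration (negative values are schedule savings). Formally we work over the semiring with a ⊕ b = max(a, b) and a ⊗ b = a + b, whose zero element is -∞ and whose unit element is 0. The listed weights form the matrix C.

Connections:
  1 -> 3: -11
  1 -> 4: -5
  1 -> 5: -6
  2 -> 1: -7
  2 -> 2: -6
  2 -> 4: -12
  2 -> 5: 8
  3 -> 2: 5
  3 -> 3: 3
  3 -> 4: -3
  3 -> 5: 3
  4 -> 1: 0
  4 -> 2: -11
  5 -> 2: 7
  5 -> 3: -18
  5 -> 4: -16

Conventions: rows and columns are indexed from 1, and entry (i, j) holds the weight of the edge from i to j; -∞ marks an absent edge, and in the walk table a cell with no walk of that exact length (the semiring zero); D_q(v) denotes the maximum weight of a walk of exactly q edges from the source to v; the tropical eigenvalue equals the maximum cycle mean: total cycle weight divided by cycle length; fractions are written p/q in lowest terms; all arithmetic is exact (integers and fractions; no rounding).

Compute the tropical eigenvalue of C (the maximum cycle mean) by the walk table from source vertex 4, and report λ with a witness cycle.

q=0: [-∞, -∞, -∞, 0, -∞]
q=1: [0, -11, -∞, -∞, -∞]
q=2: [-18, -17, -11, -5, -3]
q=3: [-5, 4, -8, -14, -8]
q=4: [-3, -1, -5, -8, 12]
q=5: [-8, 19, -2, -4, 7]
Optimal cycle mean attained by: cycle 2->5->2, total 8 + 7, length 2.
Answer: λ = 15/2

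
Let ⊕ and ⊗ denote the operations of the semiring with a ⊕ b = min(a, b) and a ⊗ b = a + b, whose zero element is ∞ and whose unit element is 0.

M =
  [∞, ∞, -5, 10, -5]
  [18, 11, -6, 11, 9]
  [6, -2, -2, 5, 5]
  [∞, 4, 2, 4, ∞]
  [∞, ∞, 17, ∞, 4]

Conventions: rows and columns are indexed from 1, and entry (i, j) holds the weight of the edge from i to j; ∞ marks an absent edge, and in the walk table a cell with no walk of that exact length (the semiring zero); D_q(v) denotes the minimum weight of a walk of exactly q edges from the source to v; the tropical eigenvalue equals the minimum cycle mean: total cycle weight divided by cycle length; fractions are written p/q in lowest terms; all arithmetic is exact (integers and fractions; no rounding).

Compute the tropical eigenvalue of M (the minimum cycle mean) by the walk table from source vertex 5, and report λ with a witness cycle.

q=0: [∞, ∞, ∞, ∞, 0]
q=1: [∞, ∞, 17, ∞, 4]
q=2: [23, 15, 15, 22, 8]
q=3: [21, 13, 9, 20, 12]
q=4: [15, 7, 7, 14, 14]
q=5: [13, 5, 1, 12, 10]
Optimal cycle mean attained by: cycle 2->3->2, total (-6) + (-2), length 2.
Answer: λ = -4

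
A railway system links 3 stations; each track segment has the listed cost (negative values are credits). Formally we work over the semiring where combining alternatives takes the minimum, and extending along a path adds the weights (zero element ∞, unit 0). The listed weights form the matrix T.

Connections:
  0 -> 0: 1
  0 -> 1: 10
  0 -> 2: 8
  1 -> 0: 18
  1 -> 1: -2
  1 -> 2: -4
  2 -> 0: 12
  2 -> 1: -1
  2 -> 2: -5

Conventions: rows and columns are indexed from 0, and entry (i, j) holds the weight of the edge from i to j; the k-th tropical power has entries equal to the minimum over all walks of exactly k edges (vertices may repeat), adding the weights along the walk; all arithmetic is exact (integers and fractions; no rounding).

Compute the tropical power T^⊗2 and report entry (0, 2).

T^⊗2:
  [2, 7, 3]
  [8, -5, -9]
  [7, -6, -10]
Key observation: the optimum is the walk 0->2->2, with weight 8 + (-5) = 3.
Optimal value attained by: walk 0->2->2.
Answer: (T^⊗2)[0][2] = 3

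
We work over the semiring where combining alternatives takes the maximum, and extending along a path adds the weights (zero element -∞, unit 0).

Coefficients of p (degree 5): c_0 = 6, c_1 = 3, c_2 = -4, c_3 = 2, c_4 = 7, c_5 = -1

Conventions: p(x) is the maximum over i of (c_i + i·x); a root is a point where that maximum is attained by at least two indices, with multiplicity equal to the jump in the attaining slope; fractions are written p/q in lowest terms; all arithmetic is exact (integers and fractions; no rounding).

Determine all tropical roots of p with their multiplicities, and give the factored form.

hull edge (i=0, c=6) to (i=4, c=7): slope 1/4, span 4
hull edge (i=4, c=7) to (i=5, c=-1): slope -8, span 1
Factored form: p(x) = -1 ⊗ (x ⊕ (-1/4)) ⊗ (x ⊕ (-1/4)) ⊗ (x ⊕ (-1/4)) ⊗ (x ⊕ (-1/4)) ⊗ (x ⊕ 8)
Answer: roots = -1/4 (mult 4), 8 (mult 1)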